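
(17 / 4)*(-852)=-3621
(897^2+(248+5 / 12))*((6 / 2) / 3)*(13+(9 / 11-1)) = 453939583 / 44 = 10316808.70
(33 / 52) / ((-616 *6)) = -1 / 5824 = -0.00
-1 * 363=-363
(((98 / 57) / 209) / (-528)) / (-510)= 49 / 1603966320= 0.00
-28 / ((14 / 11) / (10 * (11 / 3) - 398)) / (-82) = -11924 / 123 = -96.94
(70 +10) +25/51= 4105/51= 80.49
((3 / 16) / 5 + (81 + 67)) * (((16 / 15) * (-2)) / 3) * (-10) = 47372 / 45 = 1052.71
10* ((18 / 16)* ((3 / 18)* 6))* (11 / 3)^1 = 165 / 4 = 41.25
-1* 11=-11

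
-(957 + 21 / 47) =-45000 / 47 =-957.45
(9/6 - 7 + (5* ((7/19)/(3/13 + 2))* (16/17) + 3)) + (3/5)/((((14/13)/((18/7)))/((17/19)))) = -2023913/4589830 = -0.44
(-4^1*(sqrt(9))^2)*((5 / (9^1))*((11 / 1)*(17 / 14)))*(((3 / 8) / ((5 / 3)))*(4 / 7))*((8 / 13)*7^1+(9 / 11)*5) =-183753 / 637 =-288.47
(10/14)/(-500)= -1/700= -0.00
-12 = -12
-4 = -4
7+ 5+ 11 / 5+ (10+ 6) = 151 / 5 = 30.20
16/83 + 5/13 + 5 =6018/1079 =5.58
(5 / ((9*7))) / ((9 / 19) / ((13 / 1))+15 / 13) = 1235 / 18522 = 0.07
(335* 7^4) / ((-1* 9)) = -804335 / 9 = -89370.56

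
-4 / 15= -0.27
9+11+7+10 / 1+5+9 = 51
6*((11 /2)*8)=264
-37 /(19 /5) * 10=-1850 /19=-97.37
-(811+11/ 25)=-20286/ 25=-811.44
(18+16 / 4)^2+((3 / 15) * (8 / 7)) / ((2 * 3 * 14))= 355742 / 735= 484.00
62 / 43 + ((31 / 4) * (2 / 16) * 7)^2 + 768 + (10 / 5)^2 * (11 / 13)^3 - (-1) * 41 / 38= 1505215101237 / 1838027776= 818.93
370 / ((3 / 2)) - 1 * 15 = 695 / 3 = 231.67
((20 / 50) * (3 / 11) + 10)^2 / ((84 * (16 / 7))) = 19321 / 36300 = 0.53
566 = 566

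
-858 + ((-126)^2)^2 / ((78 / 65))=210038622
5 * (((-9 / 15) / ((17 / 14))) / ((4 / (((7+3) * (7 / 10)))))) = -147 / 34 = -4.32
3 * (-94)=-282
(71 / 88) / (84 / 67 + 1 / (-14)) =33299 / 48796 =0.68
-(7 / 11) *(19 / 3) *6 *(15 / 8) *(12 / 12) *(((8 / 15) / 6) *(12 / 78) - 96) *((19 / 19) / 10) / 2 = 933527 / 4290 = 217.61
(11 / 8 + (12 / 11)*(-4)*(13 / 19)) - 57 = -97997 / 1672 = -58.61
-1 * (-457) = 457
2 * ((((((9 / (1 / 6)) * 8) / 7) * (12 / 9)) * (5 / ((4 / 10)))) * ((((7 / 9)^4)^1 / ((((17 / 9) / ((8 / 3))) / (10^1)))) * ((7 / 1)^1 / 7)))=43904000 / 4131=10627.94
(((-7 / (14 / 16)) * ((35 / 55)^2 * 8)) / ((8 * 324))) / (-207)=98 / 2028807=0.00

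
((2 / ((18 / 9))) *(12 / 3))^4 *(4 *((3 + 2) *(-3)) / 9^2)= -5120 / 27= -189.63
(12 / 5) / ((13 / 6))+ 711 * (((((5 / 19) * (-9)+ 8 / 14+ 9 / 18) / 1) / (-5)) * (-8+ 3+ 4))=-3169683 / 17290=-183.32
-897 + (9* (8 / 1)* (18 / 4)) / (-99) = -9903 / 11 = -900.27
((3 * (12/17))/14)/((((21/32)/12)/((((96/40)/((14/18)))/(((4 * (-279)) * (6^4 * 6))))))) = -8/8134245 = -0.00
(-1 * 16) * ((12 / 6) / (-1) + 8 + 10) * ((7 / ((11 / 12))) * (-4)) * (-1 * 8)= -688128 / 11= -62557.09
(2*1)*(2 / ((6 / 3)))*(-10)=-20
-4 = -4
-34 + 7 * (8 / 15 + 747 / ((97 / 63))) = 4897367 / 1455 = 3365.89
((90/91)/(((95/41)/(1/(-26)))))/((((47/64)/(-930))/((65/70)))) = 10981440/568841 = 19.30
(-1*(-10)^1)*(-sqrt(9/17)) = -30*sqrt(17)/17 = -7.28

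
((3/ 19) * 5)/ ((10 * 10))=3/ 380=0.01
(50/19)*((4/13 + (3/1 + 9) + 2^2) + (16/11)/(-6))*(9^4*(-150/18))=-6280335000/2717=-2311496.14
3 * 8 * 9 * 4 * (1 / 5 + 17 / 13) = 84672 / 65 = 1302.65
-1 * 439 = -439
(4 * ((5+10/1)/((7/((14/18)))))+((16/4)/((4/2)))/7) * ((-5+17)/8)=73/7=10.43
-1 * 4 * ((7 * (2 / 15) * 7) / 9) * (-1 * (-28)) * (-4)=43904 / 135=325.21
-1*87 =-87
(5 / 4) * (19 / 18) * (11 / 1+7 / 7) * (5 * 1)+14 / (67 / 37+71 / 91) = 184447 / 2181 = 84.57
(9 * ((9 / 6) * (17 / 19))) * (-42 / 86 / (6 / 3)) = -9639 / 3268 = -2.95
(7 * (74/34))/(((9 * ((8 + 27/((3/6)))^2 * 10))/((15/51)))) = 259/19996488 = 0.00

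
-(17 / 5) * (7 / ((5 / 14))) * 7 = -466.48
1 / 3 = 0.33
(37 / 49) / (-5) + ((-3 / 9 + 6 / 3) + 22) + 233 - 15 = 177514 / 735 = 241.52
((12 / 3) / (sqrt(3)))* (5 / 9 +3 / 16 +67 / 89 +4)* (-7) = -493045* sqrt(3) / 9612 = -88.85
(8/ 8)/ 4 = 1/ 4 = 0.25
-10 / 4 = -5 / 2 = -2.50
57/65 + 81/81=122/65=1.88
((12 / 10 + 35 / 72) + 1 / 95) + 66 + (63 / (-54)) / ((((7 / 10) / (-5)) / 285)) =3341609 / 1368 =2442.70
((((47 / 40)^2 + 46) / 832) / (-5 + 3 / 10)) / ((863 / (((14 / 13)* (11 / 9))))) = -5837293 / 315869598720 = -0.00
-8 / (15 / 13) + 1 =-89 / 15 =-5.93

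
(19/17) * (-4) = -76/17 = -4.47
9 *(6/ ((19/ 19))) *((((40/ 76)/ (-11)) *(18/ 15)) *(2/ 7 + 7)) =-33048/ 1463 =-22.59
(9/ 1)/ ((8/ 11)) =99/ 8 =12.38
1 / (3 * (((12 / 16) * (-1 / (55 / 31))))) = -220 / 279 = -0.79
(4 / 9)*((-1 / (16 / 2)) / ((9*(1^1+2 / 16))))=-4 / 729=-0.01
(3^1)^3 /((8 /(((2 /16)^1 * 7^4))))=64827 /64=1012.92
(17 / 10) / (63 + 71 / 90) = 153 / 5741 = 0.03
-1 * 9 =-9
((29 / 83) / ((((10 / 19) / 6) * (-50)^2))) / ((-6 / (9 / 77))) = -4959 / 159775000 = -0.00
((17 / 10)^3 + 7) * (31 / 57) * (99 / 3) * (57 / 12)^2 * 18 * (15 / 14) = 2083976829 / 22400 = 93034.68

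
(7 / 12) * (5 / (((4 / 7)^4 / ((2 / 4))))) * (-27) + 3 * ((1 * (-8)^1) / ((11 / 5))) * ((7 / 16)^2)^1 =-8366505 / 22528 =-371.38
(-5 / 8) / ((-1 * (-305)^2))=1 / 148840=0.00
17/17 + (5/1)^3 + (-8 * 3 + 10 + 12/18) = 338/3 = 112.67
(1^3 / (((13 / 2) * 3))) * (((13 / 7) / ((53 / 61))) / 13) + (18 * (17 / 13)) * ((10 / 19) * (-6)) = -20432362 / 274911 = -74.32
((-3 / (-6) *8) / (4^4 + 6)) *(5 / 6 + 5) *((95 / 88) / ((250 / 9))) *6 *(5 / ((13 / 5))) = 5985 / 149864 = 0.04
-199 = -199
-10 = -10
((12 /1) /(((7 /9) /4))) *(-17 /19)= -7344 /133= -55.22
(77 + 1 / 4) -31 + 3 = 197 / 4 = 49.25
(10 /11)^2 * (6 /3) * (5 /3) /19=1000 /6897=0.14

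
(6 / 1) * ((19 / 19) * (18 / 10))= 54 / 5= 10.80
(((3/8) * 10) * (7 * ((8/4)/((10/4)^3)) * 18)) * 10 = 3024/5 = 604.80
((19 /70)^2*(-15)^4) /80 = 146205 /3136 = 46.62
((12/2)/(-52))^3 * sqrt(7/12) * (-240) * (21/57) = 0.10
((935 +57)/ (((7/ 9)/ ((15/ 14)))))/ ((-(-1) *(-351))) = -2480/ 637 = -3.89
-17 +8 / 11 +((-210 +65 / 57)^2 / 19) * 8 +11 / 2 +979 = 26259240431 / 1358082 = 19335.53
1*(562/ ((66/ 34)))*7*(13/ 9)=869414/ 297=2927.32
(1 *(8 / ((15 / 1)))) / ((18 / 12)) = 16 / 45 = 0.36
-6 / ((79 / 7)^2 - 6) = -294 / 5947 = -0.05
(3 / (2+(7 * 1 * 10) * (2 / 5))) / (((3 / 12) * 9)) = 2 / 45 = 0.04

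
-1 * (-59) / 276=59 / 276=0.21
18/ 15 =6/ 5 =1.20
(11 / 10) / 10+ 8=811 / 100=8.11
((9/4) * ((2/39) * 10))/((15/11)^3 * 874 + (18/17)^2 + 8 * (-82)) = 0.00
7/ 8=0.88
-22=-22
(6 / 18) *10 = 10 / 3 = 3.33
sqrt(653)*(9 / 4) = 9*sqrt(653) / 4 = 57.50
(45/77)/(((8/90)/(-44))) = -2025/7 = -289.29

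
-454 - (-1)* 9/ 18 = -907/ 2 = -453.50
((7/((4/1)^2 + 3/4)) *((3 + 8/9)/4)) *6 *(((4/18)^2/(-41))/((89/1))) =-1960/59409369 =-0.00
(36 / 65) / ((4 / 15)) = 27 / 13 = 2.08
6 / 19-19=-355 / 19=-18.68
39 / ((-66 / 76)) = -494 / 11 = -44.91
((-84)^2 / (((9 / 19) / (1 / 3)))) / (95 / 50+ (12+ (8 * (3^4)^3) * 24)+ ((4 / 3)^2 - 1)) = 446880 / 9183301801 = 0.00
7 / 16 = 0.44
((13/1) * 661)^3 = 634504103857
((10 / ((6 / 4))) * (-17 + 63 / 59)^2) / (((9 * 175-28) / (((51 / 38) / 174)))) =4418000 / 523622463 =0.01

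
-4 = -4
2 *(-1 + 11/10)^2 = 1/50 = 0.02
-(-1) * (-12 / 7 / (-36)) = 1 / 21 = 0.05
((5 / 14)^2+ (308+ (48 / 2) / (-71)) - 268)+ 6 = 637207 / 13916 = 45.79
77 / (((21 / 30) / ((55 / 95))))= 1210 / 19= 63.68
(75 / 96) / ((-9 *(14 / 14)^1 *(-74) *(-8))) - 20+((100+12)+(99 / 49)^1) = 785473847 / 8354304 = 94.02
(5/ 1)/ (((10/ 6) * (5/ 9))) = 27/ 5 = 5.40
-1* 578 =-578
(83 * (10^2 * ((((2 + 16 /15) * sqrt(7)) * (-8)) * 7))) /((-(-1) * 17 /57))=-81247040 * sqrt(7) /17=-12644674.27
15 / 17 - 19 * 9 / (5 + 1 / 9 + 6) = -24663 / 1700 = -14.51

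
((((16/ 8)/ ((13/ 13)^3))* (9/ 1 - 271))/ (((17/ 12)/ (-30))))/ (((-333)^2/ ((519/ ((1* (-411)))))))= -3626080/ 28695609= -0.13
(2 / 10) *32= 32 / 5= 6.40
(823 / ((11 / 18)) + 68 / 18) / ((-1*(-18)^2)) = -33425 / 8019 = -4.17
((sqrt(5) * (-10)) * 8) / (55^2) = -16 * sqrt(5) / 605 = -0.06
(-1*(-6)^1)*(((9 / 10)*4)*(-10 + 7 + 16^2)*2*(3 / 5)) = 163944 / 25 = 6557.76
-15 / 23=-0.65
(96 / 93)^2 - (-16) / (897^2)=823934992 / 773229249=1.07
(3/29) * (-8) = -0.83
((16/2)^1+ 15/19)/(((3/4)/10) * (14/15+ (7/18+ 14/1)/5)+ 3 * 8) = 0.36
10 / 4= 5 / 2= 2.50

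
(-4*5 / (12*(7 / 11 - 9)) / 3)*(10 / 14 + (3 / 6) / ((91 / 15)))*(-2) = -7975 / 75348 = -0.11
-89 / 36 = -2.47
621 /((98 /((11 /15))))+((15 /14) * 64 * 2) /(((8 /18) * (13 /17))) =2600001 /6370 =408.16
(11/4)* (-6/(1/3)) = -99/2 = -49.50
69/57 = 23/19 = 1.21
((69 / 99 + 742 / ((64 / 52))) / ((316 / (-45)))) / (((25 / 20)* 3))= -22.92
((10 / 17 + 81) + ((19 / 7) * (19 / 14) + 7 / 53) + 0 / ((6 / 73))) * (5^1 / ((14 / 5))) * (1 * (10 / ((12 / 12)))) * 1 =1525.07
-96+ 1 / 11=-1055 / 11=-95.91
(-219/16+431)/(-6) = -6677/96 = -69.55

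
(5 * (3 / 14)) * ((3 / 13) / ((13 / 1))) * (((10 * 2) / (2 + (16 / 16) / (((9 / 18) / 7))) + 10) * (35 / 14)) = 10125 / 18928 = 0.53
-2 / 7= -0.29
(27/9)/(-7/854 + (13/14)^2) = 35868/10211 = 3.51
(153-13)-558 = -418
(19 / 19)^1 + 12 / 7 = 19 / 7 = 2.71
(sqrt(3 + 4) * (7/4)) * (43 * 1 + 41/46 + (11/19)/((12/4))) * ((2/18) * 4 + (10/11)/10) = 42883519 * sqrt(7)/1038312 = 109.27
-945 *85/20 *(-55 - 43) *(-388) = -152713890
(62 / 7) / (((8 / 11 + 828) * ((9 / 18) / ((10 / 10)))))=341 / 15953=0.02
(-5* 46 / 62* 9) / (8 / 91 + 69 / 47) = -885339 / 41261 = -21.46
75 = 75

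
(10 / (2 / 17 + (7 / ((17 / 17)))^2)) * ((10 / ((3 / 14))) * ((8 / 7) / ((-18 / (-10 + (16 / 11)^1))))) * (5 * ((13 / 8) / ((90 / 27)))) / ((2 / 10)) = 1038700 / 16533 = 62.83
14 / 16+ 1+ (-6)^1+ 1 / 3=-91 / 24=-3.79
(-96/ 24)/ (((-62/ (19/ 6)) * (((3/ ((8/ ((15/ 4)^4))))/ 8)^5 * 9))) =22431240793630814765056/ 67632729158763027191162109375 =0.00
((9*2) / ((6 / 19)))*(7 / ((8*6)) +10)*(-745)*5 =-34467425 / 16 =-2154214.06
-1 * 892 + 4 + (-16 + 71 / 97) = -903.27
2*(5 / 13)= 10 / 13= 0.77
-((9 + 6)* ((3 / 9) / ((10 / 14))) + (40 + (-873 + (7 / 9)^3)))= 601811 / 729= 825.53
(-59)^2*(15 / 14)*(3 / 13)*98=1096515 / 13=84347.31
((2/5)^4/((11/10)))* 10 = 0.23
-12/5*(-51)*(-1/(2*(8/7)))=-1071/20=-53.55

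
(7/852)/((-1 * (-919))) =0.00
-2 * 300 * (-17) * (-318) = -3243600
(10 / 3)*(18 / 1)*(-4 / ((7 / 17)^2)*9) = -624240 / 49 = -12739.59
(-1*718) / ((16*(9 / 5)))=-1795 / 72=-24.93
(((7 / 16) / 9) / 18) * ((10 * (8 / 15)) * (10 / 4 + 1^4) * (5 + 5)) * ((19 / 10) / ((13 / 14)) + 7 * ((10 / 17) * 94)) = 196.15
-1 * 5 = -5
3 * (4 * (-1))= -12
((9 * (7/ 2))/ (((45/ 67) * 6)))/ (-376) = -469/ 22560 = -0.02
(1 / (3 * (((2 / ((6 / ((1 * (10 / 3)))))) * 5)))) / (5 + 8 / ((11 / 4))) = 11 / 1450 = 0.01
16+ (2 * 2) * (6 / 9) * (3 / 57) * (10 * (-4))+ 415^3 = 71473385.39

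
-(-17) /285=17 /285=0.06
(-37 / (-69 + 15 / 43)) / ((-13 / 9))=-1591 / 4264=-0.37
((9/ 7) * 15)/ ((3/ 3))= 135/ 7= 19.29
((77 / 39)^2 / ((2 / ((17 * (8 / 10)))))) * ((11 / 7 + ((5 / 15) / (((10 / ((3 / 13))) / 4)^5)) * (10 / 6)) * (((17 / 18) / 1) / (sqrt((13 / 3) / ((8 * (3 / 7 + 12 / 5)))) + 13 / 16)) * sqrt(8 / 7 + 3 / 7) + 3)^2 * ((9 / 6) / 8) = 2057 * (136450177500 * sqrt(30030) + 3818757552808 * sqrt(77) + 43902844610625)^2 / (53512789265698546875000 * (4 * sqrt(30030) + 1287)^2) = 100.12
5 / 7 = 0.71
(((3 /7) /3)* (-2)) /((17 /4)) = -8 /119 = -0.07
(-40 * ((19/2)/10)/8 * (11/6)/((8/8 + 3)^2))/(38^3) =-11/1108992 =-0.00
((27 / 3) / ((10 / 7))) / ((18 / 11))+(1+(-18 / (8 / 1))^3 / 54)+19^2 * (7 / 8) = 205129 / 640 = 320.51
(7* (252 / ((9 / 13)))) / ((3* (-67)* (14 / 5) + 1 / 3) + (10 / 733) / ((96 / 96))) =-4002180 / 883453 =-4.53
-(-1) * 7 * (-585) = -4095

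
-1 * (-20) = 20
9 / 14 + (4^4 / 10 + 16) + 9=3587 / 70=51.24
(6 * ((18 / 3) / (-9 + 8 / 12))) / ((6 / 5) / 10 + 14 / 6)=-81 / 46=-1.76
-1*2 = -2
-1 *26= -26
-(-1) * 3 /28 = 3 /28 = 0.11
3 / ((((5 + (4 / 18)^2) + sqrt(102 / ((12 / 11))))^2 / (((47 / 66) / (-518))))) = -68786501589 / 648171593606350 + 10215890343 * sqrt(374) / 2268600577622225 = -0.00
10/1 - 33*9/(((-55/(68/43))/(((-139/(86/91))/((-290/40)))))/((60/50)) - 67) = 10128429478/706291903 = 14.34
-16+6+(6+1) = -3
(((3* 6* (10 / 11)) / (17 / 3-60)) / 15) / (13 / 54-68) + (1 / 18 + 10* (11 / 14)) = 6541150183 / 826633962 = 7.91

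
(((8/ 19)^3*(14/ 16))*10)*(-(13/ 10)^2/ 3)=-0.37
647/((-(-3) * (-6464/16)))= -647/1212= -0.53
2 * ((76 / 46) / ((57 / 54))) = 72 / 23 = 3.13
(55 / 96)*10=275 / 48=5.73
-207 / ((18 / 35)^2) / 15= -5635 / 108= -52.18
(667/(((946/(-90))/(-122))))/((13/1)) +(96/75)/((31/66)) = 2850904938/4765475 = 598.24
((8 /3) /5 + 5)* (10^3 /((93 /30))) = 1784.95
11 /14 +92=92.79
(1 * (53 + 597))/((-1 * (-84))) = 325/42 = 7.74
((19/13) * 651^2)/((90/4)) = 1789382/65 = 27528.95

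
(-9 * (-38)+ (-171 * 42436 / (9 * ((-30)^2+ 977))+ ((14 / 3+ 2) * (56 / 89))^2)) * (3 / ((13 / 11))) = -102980221850 / 579840963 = -177.60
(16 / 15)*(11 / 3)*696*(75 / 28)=51040 / 7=7291.43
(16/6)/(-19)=-8/57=-0.14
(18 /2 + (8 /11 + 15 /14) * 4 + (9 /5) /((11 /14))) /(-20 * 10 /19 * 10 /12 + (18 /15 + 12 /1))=36879 /8834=4.17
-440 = -440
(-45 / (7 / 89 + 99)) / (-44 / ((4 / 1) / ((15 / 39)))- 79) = 52065 / 9541076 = 0.01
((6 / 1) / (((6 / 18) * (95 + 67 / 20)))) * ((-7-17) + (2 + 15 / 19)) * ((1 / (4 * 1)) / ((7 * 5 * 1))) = -7254 / 261611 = -0.03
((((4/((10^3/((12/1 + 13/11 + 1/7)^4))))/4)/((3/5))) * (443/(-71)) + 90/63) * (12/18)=-40730070122864/187189943325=-217.59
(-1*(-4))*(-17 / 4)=-17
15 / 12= 5 / 4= 1.25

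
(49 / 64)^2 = 2401 / 4096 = 0.59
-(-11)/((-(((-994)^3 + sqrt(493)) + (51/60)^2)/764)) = 1344640000*sqrt(493)/154325711675879106502721 + 1320581409706257600/154325711675879106502721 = 0.00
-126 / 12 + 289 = 557 / 2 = 278.50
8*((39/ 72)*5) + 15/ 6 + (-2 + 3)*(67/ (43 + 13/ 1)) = 25.36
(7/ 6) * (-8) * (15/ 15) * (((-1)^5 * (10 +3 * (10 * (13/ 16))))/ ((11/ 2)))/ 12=175/ 36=4.86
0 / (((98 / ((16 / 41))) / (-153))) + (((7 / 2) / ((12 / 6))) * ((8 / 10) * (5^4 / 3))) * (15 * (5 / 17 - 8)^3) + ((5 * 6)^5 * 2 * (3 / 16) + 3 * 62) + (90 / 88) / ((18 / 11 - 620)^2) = 6465421318370761423 / 909243093008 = 7110773.09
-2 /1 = -2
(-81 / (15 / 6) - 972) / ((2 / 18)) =-45198 / 5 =-9039.60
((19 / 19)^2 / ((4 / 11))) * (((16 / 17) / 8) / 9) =11 / 306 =0.04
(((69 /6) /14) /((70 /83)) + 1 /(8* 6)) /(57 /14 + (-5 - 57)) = -11699 /681240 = -0.02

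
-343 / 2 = -171.50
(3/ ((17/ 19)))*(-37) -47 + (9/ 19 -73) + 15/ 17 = -78393/ 323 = -242.70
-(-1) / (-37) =-1 / 37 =-0.03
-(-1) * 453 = 453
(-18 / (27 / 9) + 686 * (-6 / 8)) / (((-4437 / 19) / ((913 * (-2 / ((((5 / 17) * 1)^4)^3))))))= -206296561081232848897 / 21240234375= -9712536944.70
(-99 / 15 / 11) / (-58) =3 / 290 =0.01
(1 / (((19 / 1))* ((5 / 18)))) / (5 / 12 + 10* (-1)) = -216 / 10925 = -0.02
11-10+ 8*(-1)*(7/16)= -5/2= -2.50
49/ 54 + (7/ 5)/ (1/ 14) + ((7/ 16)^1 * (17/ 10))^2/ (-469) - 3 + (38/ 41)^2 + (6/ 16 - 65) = -3601219695661/ 77847782400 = -46.26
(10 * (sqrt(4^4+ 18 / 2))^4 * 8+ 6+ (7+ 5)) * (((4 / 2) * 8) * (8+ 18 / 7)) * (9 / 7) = 8552228544 / 7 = 1221746934.86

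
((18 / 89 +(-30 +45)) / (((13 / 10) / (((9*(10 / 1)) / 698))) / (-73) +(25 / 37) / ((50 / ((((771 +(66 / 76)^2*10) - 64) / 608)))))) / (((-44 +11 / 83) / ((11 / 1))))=59917510930780800 / 1921222331871671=31.19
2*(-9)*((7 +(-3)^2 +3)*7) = -2394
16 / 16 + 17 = 18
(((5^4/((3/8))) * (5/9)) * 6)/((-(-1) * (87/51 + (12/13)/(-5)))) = 55250000/15129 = 3651.93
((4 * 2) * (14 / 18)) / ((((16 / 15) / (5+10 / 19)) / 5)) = 161.18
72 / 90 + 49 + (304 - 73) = 1404 / 5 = 280.80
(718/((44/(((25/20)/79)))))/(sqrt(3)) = 1795 * sqrt(3)/20856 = 0.15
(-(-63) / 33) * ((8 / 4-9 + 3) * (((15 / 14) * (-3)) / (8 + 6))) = 135 / 77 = 1.75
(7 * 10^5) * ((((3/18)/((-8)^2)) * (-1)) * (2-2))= 0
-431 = -431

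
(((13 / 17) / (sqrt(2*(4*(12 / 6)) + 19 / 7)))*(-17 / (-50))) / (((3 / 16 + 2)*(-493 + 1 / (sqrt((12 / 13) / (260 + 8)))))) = -38454*sqrt(917) / 20869659125 - 26*sqrt(2396121) / 20869659125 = -0.00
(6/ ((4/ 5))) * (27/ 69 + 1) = 240/ 23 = 10.43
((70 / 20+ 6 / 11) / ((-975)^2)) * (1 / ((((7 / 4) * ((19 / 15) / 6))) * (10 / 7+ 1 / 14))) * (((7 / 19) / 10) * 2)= 712 / 1258310625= 0.00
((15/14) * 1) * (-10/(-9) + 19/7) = 4.10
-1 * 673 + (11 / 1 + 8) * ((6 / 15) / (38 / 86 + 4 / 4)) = -103498 / 155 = -667.73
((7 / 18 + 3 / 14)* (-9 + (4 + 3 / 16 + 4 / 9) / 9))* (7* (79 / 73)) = -38.77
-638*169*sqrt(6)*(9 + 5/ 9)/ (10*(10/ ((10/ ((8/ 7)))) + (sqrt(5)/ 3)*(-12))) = 16227211*sqrt(6)/ 10845 + 113590477*sqrt(30)/ 21690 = 32349.35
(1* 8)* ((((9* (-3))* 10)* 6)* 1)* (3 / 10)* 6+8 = -23320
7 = 7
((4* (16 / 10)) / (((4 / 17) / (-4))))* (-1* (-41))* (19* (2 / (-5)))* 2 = 1695104 / 25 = 67804.16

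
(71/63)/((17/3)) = 71/357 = 0.20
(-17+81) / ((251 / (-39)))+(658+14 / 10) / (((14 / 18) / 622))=661788678 / 1255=527321.66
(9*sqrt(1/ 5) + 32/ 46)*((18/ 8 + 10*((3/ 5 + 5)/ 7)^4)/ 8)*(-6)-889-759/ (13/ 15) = -66081997/ 37375-85671*sqrt(5)/ 10000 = -1787.24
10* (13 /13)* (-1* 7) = -70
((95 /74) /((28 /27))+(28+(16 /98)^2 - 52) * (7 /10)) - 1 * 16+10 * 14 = 11011381 /101528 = 108.46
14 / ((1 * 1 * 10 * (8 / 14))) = 49 / 20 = 2.45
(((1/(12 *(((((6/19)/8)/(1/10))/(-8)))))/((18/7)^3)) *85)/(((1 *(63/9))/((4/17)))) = -1862/6561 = -0.28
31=31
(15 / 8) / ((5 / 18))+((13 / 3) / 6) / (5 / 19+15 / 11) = 44027 / 6120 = 7.19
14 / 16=7 / 8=0.88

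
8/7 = 1.14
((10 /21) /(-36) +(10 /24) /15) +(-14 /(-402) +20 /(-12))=-81919 /50652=-1.62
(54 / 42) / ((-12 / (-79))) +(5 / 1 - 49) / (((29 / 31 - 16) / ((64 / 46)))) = 3767761 / 300748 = 12.53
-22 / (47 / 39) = -858 / 47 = -18.26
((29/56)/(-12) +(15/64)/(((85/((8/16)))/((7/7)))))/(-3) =1909/137088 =0.01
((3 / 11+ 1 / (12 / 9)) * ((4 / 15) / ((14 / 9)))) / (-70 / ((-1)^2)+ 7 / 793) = -2379 / 949718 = -0.00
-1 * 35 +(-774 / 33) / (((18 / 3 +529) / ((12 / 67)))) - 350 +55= -130120446 / 394295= -330.01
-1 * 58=-58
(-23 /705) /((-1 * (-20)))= -23 /14100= -0.00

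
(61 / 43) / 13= 0.11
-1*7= -7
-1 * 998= -998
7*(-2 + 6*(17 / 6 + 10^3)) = 42105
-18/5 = -3.60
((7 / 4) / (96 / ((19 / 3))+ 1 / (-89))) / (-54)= -1691 / 790344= -0.00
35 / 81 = 0.43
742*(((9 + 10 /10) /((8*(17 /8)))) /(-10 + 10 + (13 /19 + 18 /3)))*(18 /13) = 2537640 /28067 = 90.41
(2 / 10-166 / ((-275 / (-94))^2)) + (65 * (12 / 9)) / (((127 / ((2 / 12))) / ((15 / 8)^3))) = -45352717937 / 2458720000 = -18.45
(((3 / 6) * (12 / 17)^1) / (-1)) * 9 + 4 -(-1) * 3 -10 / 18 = 500 / 153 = 3.27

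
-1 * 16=-16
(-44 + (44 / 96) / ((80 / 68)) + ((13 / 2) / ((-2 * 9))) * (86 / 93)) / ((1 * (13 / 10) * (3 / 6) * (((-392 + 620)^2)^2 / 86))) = -253056161 / 117616483206144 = -0.00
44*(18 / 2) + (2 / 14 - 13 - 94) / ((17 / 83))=-880 / 7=-125.71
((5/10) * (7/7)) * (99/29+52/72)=2159/1044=2.07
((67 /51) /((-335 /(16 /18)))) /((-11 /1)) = 8 /25245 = 0.00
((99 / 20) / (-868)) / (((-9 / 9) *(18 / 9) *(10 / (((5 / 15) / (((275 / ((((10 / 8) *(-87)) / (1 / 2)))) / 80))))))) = -261 / 43400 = -0.01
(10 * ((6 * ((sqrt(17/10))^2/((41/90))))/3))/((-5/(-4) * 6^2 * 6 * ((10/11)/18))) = 1122/205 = 5.47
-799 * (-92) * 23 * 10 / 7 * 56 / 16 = 8453420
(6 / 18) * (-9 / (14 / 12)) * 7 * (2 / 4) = -9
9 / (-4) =-9 / 4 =-2.25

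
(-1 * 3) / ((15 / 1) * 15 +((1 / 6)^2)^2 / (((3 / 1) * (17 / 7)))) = -198288 / 14871607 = -0.01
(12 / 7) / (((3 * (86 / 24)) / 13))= 624 / 301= 2.07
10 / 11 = 0.91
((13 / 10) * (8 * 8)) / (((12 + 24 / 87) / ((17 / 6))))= 25636 / 1335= 19.20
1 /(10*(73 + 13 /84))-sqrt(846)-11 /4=-31.83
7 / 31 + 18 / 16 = 335 / 248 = 1.35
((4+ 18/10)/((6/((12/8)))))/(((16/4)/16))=29/5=5.80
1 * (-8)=-8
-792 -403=-1195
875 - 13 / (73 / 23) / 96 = 6131701 / 7008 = 874.96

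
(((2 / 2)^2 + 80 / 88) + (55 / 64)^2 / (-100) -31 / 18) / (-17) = -17125 / 1622016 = -0.01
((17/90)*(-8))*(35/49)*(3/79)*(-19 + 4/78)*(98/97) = 703528/896571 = 0.78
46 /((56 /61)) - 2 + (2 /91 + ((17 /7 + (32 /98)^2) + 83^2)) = 866430969 /124852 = 6939.66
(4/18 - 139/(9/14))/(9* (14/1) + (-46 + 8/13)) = -351/131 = -2.68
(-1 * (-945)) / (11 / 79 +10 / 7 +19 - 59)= -522585 / 21253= -24.59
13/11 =1.18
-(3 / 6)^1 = -1 / 2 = -0.50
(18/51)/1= 0.35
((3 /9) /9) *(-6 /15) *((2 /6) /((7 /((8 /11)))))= -0.00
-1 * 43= -43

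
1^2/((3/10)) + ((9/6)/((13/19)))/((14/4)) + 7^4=656554/273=2404.96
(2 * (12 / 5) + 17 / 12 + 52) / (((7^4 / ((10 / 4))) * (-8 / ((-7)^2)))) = -499 / 1344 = -0.37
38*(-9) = -342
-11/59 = -0.19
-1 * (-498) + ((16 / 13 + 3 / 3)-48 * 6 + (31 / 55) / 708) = 107435863 / 506220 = 212.23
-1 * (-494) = 494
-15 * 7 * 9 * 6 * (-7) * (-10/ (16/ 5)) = -496125/ 4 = -124031.25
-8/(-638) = 4/319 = 0.01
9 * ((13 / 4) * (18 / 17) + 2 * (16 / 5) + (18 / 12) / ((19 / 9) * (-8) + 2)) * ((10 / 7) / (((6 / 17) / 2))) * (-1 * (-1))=665661 / 938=709.66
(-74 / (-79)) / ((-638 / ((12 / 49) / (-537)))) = 148 / 221037971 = 0.00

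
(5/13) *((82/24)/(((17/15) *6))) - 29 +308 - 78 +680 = 881.19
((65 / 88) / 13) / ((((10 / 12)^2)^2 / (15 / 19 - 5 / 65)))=2592 / 30875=0.08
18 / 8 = 9 / 4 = 2.25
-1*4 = -4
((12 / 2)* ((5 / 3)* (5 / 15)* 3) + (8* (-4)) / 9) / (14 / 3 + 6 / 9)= 29 / 24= 1.21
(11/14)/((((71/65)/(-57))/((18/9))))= -40755/497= -82.00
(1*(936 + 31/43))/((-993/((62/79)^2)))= -154832476/266484459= -0.58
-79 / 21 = -3.76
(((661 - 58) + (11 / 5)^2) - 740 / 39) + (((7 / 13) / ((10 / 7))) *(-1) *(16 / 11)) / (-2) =6318524 / 10725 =589.14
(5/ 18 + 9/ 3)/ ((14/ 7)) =59/ 36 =1.64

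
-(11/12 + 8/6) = -9/4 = -2.25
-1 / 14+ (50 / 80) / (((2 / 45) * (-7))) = -2.08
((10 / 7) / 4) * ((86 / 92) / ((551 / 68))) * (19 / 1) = 3655 / 4669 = 0.78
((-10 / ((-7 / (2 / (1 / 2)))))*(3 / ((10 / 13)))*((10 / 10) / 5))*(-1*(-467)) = 72852 / 35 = 2081.49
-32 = -32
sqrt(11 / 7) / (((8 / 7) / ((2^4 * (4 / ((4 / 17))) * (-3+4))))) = 34 * sqrt(77) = 298.35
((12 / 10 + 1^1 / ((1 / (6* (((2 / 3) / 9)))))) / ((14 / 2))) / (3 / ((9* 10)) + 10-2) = 148 / 5061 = 0.03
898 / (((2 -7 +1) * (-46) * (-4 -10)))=-0.35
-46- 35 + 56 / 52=-1039 / 13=-79.92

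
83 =83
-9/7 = -1.29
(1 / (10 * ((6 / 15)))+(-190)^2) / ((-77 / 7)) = -144401 / 44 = -3281.84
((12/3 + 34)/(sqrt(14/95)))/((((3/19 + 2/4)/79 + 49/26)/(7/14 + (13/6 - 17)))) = -370747 * sqrt(1330)/18039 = -749.53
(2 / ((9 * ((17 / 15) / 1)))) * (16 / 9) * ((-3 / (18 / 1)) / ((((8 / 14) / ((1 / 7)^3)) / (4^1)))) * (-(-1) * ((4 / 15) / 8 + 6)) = -1448 / 202419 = -0.01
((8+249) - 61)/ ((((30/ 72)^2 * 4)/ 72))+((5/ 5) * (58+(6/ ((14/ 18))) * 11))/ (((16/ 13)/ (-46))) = 2621849/ 175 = 14981.99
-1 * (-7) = 7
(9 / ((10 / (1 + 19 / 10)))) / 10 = 261 / 1000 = 0.26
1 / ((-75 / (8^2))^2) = 4096 / 5625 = 0.73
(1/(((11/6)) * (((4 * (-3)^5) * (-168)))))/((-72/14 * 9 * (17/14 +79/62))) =-0.00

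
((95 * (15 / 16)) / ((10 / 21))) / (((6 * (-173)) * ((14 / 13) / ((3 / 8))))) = -11115 / 177152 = -0.06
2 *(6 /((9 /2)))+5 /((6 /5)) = 41 /6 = 6.83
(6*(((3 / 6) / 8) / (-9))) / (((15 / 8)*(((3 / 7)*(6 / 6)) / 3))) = -7 / 45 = -0.16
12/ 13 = 0.92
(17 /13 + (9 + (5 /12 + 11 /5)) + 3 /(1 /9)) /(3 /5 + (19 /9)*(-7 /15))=-280269 /2704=-103.65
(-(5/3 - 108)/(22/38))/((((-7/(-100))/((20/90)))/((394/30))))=4341880/567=7657.64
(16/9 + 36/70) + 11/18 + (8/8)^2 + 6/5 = 5.10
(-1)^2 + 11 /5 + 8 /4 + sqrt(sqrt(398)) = 398^(1 /4) + 26 /5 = 9.67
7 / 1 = 7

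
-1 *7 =-7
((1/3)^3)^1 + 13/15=122/135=0.90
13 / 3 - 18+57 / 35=-1264 / 105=-12.04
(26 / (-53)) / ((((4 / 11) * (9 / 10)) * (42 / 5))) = -3575 / 20034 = -0.18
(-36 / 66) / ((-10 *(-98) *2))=-3 / 10780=-0.00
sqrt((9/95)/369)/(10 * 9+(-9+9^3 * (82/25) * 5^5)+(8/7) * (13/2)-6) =7 * sqrt(3895)/203733143665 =0.00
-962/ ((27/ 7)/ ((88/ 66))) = -26936/ 81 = -332.54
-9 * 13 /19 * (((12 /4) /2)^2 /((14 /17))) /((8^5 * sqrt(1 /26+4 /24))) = -17901 * sqrt(78) /139460608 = -0.00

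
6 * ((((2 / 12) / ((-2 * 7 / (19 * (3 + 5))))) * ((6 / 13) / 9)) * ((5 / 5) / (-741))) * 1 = 8 / 10647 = 0.00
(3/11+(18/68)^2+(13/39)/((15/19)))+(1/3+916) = 524782019/572220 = 917.10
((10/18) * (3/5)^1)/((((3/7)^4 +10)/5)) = 12005/72273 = 0.17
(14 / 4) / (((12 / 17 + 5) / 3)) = 1.84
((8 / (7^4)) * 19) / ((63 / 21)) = 152 / 7203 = 0.02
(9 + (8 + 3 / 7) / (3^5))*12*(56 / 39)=491776 / 3159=155.67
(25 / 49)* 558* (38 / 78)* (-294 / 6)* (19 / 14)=-839325 / 91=-9223.35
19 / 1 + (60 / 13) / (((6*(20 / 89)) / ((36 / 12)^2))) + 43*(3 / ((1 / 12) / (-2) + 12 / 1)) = 452161 / 7462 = 60.60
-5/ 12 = -0.42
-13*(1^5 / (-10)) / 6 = 0.22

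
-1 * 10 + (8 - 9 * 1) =-11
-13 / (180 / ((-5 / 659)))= 13 / 23724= 0.00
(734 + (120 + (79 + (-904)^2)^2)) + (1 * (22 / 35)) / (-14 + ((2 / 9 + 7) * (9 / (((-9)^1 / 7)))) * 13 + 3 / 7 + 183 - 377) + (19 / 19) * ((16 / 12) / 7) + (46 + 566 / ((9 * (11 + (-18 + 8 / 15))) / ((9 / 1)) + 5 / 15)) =87887651896880459111 / 131574030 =667971117832.91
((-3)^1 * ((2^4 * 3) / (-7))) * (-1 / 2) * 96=-6912 / 7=-987.43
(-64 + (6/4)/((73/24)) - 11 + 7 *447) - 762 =167352/73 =2292.49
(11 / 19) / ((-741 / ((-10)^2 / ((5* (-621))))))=220 / 8743059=0.00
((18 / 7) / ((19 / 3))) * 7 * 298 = 16092 / 19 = 846.95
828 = 828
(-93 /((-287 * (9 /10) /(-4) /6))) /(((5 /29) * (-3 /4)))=57536 /861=66.82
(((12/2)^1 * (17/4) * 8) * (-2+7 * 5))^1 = 6732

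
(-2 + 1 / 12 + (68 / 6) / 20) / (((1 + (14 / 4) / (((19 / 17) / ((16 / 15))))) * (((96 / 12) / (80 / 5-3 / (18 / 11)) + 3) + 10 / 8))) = -0.06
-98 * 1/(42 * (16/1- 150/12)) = -2/3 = -0.67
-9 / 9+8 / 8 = 0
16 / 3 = 5.33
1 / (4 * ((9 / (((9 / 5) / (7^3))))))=0.00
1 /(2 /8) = 4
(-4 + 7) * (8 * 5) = 120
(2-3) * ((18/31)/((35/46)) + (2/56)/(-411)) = -1361077/1783740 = -0.76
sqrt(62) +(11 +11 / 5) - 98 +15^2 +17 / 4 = sqrt(62) +2889 / 20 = 152.32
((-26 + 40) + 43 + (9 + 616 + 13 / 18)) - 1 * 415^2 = -3087761 / 18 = -171542.28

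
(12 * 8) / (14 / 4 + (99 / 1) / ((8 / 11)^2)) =6144 / 12203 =0.50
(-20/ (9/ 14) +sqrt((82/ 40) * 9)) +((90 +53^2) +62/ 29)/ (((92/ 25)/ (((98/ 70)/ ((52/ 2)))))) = 3 * sqrt(205)/ 10 +7078855/ 624312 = 15.63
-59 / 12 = -4.92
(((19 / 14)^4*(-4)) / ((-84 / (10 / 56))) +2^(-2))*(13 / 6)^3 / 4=13838369129 / 19516557312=0.71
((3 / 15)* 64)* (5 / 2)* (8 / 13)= 256 / 13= 19.69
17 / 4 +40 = 177 / 4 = 44.25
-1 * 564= -564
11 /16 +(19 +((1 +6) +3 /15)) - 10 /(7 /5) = 11057 /560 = 19.74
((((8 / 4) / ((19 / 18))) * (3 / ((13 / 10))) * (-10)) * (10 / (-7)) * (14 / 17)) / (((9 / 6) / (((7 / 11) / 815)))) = 201600 / 7528807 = 0.03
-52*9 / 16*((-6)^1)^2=-1053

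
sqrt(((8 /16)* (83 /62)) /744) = sqrt(498) /744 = 0.03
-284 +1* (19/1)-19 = -284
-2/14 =-1/7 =-0.14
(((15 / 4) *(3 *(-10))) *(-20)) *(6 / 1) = 13500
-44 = -44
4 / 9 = 0.44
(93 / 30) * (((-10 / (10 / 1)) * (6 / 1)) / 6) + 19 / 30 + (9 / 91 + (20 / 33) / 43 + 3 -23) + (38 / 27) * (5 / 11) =-126175474 / 5810805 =-21.71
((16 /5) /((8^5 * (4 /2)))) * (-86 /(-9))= 43 /92160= 0.00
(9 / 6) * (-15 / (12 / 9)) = -135 / 8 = -16.88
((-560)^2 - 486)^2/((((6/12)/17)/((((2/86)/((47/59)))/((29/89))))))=372415758863912/1247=298649365568.49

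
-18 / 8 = -9 / 4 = -2.25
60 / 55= 12 / 11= 1.09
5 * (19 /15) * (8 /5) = 152 /15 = 10.13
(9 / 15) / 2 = 3 / 10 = 0.30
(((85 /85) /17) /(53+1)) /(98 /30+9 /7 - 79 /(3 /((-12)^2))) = -35 /121690692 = -0.00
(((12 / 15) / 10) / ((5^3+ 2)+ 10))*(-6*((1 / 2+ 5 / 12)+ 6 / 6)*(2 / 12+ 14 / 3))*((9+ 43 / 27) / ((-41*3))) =95381 / 34123275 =0.00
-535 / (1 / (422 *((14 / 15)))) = -632156 / 3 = -210718.67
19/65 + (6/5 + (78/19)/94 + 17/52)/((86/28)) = 4011789/4991870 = 0.80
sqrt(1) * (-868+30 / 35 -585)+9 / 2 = -20267 / 14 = -1447.64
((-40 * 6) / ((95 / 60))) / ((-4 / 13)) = 9360 / 19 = 492.63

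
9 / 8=1.12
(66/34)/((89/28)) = 924/1513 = 0.61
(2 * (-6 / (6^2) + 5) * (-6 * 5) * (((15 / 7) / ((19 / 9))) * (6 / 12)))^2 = 383180625 / 17689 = 21662.09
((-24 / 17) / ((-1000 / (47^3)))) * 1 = 311469 / 2125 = 146.57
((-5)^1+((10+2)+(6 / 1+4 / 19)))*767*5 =962585 / 19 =50662.37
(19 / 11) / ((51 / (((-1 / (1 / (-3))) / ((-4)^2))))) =19 / 2992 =0.01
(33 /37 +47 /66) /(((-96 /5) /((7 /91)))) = -19585 /3047616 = -0.01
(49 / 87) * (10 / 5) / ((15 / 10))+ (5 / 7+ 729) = 1334560 / 1827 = 730.47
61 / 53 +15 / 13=1588 / 689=2.30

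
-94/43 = -2.19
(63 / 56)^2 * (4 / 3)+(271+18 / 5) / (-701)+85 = 4839467 / 56080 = 86.30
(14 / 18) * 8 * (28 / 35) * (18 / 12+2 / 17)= 1232 / 153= 8.05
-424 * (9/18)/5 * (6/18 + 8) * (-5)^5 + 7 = 3312521/3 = 1104173.67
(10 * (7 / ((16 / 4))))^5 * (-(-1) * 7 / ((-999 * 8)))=-367653125 / 255744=-1437.58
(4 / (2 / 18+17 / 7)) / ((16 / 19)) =1197 / 640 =1.87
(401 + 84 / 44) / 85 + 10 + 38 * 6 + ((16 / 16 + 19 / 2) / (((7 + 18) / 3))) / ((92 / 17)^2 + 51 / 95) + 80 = 494241607627 / 1531191530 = 322.78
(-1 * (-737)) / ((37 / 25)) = 18425 / 37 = 497.97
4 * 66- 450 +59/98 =-185.40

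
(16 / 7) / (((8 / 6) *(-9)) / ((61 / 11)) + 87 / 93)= -30256 / 16261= -1.86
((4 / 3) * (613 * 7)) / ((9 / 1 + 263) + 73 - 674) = -2452 / 141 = -17.39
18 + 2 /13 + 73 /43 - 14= 5.85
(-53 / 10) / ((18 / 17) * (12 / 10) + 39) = -901 / 6846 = -0.13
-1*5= -5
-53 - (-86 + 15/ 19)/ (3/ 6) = 2231/ 19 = 117.42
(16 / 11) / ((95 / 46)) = 736 / 1045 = 0.70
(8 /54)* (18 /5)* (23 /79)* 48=2944 /395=7.45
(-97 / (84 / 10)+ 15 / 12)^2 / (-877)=-748225 / 6188112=-0.12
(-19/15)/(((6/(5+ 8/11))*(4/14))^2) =-136857/9680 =-14.14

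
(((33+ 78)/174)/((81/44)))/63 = 814/147987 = 0.01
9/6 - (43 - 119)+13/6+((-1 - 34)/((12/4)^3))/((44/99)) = 307/4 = 76.75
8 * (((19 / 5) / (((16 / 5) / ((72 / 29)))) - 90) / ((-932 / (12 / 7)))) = 60588 / 47299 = 1.28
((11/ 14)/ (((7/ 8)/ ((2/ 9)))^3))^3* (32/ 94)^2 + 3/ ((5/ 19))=675195666217153613180417/ 59227688735320512937005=11.40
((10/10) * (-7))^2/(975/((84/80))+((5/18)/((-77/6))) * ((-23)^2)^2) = -11319/1184705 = -0.01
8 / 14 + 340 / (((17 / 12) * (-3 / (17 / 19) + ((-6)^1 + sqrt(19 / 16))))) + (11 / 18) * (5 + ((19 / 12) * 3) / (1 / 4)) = -18057664 / 1675821 - 55488 * sqrt(19) / 79801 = -13.81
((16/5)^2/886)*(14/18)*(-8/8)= -896/99675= -0.01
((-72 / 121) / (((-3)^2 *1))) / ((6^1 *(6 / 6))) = -4 / 363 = -0.01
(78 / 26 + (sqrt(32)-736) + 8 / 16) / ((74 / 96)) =-35160 / 37 + 192*sqrt(2) / 37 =-942.93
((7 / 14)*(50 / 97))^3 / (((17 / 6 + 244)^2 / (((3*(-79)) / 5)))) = -26662500 / 2001821363953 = -0.00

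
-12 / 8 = -3 / 2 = -1.50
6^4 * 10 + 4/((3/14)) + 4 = 38948/3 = 12982.67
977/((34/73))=71321/34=2097.68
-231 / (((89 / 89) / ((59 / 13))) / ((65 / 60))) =-4543 / 4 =-1135.75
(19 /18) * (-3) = -19 /6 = -3.17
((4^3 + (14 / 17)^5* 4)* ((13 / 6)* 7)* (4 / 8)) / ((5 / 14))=1391.11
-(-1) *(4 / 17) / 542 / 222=1 / 511377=0.00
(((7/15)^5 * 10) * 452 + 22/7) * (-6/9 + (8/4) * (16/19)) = 6362364868/60598125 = 104.99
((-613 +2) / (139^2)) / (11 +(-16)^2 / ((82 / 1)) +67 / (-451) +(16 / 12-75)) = 826683 / 1560460565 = 0.00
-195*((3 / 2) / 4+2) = -3705 / 8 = -463.12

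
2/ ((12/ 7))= 7/ 6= 1.17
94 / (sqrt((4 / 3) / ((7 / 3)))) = 47*sqrt(7) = 124.35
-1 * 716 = -716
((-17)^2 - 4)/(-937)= -285/937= -0.30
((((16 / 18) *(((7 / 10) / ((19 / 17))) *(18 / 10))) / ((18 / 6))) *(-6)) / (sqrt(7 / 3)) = -136 *sqrt(21) / 475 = -1.31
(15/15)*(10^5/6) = 50000/3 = 16666.67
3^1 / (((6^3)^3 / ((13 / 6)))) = 13 / 20155392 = 0.00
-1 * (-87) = 87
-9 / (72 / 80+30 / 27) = -810 / 181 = -4.48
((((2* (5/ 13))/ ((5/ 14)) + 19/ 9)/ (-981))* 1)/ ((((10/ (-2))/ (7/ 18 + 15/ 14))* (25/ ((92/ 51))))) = 4223536/ 46097312625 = 0.00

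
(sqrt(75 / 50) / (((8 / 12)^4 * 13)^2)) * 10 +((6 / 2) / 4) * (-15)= -45 / 4 +32805 * sqrt(6) / 43264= -9.39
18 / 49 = 0.37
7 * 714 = 4998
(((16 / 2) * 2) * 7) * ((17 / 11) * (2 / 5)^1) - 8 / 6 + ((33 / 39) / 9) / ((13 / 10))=5686478 / 83655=67.98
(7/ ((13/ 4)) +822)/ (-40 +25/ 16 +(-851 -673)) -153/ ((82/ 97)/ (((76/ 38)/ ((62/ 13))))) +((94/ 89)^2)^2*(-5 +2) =-4154821021486857991/ 51832429022053914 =-80.16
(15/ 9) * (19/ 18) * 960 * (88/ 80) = 16720/ 9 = 1857.78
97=97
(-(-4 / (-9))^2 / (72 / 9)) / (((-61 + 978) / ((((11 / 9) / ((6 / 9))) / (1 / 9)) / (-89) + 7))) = -1213 / 6610653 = -0.00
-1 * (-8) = 8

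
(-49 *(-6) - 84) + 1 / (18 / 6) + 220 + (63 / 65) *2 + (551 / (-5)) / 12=110003 / 260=423.09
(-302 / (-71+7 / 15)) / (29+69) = 2265 / 51842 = 0.04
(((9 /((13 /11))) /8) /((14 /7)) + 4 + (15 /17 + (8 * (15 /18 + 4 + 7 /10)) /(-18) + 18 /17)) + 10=6662933 /477360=13.96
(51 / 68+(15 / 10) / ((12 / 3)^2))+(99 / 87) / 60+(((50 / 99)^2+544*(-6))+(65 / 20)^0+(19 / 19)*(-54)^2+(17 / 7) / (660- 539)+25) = -102142123459 / 318336480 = -320.86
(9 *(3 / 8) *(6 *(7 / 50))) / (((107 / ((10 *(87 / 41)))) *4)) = 49329 / 350960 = 0.14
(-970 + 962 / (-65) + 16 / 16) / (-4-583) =4919 / 2935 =1.68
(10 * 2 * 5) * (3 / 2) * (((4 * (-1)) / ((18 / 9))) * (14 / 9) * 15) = -7000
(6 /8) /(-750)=-1 /1000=-0.00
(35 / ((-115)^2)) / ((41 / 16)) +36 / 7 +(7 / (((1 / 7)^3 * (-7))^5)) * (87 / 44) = -130588599802771339 / 33401060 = -3909714236.70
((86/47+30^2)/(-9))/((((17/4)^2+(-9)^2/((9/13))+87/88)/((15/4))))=-1864984/675249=-2.76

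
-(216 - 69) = -147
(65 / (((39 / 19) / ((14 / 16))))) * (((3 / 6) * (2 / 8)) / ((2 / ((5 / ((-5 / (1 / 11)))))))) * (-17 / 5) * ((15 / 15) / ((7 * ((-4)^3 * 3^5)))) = -323 / 65691648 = -0.00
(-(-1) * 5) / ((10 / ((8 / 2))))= 2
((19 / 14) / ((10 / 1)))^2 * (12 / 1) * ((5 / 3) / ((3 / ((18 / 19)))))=57 / 490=0.12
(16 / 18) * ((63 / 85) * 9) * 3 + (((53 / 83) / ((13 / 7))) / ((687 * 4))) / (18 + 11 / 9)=258532396269 / 14533892620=17.79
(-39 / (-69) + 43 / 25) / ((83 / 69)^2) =271998 / 172225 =1.58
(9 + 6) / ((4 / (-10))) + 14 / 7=-71 / 2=-35.50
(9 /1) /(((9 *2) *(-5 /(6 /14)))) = -3 /70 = -0.04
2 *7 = 14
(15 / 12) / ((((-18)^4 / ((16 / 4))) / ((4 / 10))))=1 / 52488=0.00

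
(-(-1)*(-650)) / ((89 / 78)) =-50700 / 89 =-569.66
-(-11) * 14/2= 77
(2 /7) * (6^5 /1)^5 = 56860576059859402752 /7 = 8122939437122771821.71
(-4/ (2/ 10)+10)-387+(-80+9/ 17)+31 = -7573/ 17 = -445.47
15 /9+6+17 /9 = 86 /9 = 9.56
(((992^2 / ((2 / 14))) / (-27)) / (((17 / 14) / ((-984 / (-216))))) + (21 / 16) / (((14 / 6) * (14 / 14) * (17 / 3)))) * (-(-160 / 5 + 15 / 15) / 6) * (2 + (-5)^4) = -409884215664209 / 132192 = -3100673381.63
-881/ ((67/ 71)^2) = -4441121/ 4489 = -989.33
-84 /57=-28 /19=-1.47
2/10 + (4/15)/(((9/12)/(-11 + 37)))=9.44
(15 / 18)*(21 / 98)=5 / 28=0.18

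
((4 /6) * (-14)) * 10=-280 /3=-93.33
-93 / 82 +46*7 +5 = 26721 / 82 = 325.87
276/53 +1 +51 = 3032/53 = 57.21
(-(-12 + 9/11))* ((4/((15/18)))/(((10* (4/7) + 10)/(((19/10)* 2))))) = 196308/15125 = 12.98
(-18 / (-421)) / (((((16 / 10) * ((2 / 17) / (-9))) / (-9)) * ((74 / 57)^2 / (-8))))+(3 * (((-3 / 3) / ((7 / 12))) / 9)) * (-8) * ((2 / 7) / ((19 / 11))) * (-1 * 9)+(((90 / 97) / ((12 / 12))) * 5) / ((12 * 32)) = -313525678733907 / 3331094345152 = -94.12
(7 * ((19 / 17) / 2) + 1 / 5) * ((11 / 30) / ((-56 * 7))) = -2563 / 666400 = -0.00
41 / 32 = 1.28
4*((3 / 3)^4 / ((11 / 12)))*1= 48 / 11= 4.36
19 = 19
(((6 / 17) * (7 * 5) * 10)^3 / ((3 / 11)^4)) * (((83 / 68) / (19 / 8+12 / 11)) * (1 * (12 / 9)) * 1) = 7335937470400000 / 45853029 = 159988066.88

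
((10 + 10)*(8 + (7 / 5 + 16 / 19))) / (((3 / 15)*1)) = 19460 / 19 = 1024.21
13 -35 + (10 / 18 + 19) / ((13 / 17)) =418 / 117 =3.57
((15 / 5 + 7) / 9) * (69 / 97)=230 / 291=0.79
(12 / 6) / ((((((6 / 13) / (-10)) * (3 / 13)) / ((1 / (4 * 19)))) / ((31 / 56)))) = -26195 / 19152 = -1.37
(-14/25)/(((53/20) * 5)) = -0.04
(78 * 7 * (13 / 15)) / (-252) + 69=6041 / 90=67.12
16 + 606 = 622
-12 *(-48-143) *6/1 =13752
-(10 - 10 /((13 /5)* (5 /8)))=-50 /13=-3.85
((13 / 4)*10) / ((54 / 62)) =2015 / 54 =37.31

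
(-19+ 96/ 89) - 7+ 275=22257/ 89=250.08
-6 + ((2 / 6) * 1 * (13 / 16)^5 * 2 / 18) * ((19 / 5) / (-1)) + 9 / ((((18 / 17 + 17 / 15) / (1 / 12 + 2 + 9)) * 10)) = -118658372713 / 79130787840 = -1.50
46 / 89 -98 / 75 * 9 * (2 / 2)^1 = -25016 / 2225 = -11.24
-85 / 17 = -5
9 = 9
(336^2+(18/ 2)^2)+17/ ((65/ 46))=7344287/ 65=112989.03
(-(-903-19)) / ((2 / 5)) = 2305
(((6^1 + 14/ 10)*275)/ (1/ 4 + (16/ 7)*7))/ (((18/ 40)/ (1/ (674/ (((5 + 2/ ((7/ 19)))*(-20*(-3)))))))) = 23768800/ 92001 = 258.35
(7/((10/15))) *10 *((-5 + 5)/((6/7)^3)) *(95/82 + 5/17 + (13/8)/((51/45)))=0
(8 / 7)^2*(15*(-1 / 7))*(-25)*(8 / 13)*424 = 81408000 / 4459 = 18257.01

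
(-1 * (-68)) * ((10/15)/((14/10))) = 680/21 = 32.38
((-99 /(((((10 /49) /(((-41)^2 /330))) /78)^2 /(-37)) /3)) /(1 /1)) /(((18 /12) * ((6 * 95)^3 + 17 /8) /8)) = 12218235829267104 /10185615116875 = 1199.56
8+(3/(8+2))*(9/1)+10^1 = 207/10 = 20.70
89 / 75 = 1.19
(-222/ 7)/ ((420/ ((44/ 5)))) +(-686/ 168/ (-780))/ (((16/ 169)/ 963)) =16490571/ 313600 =52.58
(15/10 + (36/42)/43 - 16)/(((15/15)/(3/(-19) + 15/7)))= -1150644/40033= -28.74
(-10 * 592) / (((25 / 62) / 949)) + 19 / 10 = -27865673 / 2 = -13932836.50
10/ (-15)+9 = 25/ 3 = 8.33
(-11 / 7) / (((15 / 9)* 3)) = -0.31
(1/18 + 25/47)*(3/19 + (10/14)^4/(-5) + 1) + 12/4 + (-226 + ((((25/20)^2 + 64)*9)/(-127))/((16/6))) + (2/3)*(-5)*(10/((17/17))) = -11535971827865/44812768896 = -257.43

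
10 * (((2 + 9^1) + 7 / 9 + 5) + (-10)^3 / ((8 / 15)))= -167240 / 9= -18582.22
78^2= 6084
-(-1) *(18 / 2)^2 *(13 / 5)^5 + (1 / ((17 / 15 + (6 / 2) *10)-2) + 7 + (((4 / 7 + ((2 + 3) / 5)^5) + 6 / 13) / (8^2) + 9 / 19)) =76602808902129 / 7953400000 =9631.45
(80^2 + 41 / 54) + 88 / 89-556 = 28094665 / 4806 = 5845.75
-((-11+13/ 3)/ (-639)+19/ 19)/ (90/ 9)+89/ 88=767837/ 843480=0.91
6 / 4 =3 / 2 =1.50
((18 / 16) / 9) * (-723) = -723 / 8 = -90.38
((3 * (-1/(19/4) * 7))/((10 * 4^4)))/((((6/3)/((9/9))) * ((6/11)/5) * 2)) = -77/19456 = -0.00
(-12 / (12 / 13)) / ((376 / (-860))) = 2795 / 94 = 29.73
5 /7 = 0.71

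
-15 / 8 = -1.88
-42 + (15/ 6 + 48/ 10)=-347/ 10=-34.70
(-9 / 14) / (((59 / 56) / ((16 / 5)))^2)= -516096 / 87025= -5.93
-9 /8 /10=-9 /80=-0.11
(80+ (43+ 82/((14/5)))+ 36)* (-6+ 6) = 0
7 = 7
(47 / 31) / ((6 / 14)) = 329 / 93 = 3.54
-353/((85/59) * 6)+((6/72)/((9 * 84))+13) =-21465779/771120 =-27.84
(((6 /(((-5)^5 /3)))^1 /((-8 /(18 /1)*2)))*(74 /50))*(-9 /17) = -26973 /5312500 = -0.01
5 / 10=1 / 2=0.50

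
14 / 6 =7 / 3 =2.33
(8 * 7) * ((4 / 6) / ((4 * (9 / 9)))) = 28 / 3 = 9.33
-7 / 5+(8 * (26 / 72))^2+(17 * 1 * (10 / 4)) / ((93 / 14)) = 167528 / 12555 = 13.34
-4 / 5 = -0.80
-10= -10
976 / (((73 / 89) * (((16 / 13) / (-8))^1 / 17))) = -9598472 / 73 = -131485.92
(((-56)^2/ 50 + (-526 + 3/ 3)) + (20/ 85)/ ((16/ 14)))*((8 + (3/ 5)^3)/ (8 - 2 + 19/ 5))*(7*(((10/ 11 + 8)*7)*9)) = -177885112041/ 116875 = -1522011.65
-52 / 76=-13 / 19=-0.68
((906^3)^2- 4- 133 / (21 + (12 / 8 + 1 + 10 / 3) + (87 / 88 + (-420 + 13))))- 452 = 55362574685047709004912 / 100103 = 553056099068436600.35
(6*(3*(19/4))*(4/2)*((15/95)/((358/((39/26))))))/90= 9/7160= 0.00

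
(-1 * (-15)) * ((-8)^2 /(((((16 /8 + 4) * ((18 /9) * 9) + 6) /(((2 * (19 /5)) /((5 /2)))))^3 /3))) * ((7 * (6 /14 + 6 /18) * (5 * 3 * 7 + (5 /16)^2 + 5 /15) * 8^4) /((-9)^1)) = -10613030912 /759375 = -13976.01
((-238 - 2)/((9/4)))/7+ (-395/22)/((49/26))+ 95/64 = -2409265/103488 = -23.28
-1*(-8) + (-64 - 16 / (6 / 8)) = -232 / 3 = -77.33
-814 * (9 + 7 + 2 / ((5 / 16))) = -91168 / 5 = -18233.60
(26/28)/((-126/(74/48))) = -481/42336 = -0.01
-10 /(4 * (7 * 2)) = -0.18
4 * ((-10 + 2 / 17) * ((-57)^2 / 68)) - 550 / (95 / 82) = -12977588 / 5491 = -2363.43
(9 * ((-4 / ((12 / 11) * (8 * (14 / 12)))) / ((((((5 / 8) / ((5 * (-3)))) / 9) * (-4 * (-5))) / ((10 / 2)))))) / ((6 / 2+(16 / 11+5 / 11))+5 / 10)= 29403 / 833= 35.30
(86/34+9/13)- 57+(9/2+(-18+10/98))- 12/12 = -68.18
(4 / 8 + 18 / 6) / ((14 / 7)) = 7 / 4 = 1.75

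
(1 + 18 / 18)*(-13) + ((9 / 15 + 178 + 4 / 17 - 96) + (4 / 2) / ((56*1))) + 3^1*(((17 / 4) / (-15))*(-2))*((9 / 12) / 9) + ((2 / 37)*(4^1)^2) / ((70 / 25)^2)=211270519 / 3698520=57.12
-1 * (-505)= 505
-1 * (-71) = 71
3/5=0.60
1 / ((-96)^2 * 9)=1 / 82944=0.00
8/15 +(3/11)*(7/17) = 1811/2805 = 0.65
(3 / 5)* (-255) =-153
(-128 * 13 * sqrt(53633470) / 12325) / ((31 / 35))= -11648 * sqrt(53633470) / 76415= -1116.33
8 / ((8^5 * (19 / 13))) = 13 / 77824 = 0.00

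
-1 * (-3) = 3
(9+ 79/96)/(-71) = -0.14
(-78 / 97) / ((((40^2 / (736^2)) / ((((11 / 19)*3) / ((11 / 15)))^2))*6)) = -8912592 / 35017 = -254.52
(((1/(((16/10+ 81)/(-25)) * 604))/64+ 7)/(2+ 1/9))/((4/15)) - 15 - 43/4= -850343369/63859712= -13.32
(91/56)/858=1/528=0.00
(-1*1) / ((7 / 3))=-3 / 7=-0.43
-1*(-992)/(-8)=-124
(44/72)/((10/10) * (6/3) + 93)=11/1710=0.01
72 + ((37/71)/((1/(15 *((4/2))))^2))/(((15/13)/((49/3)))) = 476492/71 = 6711.15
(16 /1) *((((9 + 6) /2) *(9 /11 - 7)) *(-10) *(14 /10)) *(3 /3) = 114240 /11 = 10385.45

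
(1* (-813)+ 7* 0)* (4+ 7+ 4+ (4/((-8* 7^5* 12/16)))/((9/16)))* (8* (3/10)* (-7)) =7378574452/36015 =204875.04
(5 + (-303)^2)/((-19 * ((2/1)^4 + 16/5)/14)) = -1606745/456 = -3523.56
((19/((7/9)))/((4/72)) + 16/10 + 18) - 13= 15621/35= 446.31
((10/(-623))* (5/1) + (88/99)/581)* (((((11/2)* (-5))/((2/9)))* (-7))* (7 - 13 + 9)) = -3022635/14774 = -204.59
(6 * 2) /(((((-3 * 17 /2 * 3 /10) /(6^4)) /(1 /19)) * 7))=-34560 /2261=-15.29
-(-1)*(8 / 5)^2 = 64 / 25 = 2.56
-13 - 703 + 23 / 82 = -58689 / 82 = -715.72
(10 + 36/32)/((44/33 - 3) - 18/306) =-4539/704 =-6.45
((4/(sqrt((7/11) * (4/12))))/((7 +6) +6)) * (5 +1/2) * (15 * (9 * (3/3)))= 2970 * sqrt(231)/133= 339.40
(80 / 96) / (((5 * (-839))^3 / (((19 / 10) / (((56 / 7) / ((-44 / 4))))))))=209 / 7087076628000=0.00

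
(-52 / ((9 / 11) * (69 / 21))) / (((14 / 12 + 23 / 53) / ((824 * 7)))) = -2448077632 / 35121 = -69704.10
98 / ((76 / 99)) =4851 / 38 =127.66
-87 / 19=-4.58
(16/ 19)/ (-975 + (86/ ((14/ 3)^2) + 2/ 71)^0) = -8/ 9253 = -0.00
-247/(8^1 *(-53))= 0.58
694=694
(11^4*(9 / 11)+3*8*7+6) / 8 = 12153 / 8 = 1519.12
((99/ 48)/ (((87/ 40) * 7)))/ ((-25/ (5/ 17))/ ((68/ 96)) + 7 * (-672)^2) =55/ 1283353008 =0.00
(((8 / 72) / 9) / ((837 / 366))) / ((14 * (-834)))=-0.00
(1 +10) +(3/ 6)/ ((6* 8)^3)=2433025/ 221184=11.00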